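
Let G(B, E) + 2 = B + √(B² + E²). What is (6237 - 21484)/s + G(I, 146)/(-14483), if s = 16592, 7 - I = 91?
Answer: -219395389/240301936 - 2*√7093/14483 ≈ -0.92463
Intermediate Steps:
I = -84 (I = 7 - 1*91 = 7 - 91 = -84)
G(B, E) = -2 + B + √(B² + E²) (G(B, E) = -2 + (B + √(B² + E²)) = -2 + B + √(B² + E²))
(6237 - 21484)/s + G(I, 146)/(-14483) = (6237 - 21484)/16592 + (-2 - 84 + √((-84)² + 146²))/(-14483) = -15247*1/16592 + (-2 - 84 + √(7056 + 21316))*(-1/14483) = -15247/16592 + (-2 - 84 + √28372)*(-1/14483) = -15247/16592 + (-2 - 84 + 2*√7093)*(-1/14483) = -15247/16592 + (-86 + 2*√7093)*(-1/14483) = -15247/16592 + (86/14483 - 2*√7093/14483) = -219395389/240301936 - 2*√7093/14483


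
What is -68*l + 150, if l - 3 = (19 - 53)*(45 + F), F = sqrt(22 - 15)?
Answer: 103986 + 2312*sqrt(7) ≈ 1.1010e+5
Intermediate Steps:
F = sqrt(7) ≈ 2.6458
l = -1527 - 34*sqrt(7) (l = 3 + (19 - 53)*(45 + sqrt(7)) = 3 - 34*(45 + sqrt(7)) = 3 + (-1530 - 34*sqrt(7)) = -1527 - 34*sqrt(7) ≈ -1617.0)
-68*l + 150 = -68*(-1527 - 34*sqrt(7)) + 150 = (103836 + 2312*sqrt(7)) + 150 = 103986 + 2312*sqrt(7)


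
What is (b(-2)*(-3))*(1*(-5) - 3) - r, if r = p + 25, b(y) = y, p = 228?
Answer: -301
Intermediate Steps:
r = 253 (r = 228 + 25 = 253)
(b(-2)*(-3))*(1*(-5) - 3) - r = (-2*(-3))*(1*(-5) - 3) - 1*253 = 6*(-5 - 3) - 253 = 6*(-8) - 253 = -48 - 253 = -301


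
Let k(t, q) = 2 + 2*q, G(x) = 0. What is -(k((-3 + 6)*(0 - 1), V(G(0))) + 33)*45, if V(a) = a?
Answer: -1575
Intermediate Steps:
-(k((-3 + 6)*(0 - 1), V(G(0))) + 33)*45 = -((2 + 2*0) + 33)*45 = -((2 + 0) + 33)*45 = -(2 + 33)*45 = -35*45 = -1*1575 = -1575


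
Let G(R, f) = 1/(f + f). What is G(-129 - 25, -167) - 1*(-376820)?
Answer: 125857879/334 ≈ 3.7682e+5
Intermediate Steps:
G(R, f) = 1/(2*f)
G(-129 - 25, -167) - 1*(-376820) = (½)/(-167) - 1*(-376820) = (½)*(-1/167) + 376820 = -1/334 + 376820 = 125857879/334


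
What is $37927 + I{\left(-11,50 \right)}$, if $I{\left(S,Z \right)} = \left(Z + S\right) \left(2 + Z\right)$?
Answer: $39955$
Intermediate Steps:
$I{\left(S,Z \right)} = \left(2 + Z\right) \left(S + Z\right)$ ($I{\left(S,Z \right)} = \left(S + Z\right) \left(2 + Z\right) = \left(2 + Z\right) \left(S + Z\right)$)
$37927 + I{\left(-11,50 \right)} = 37927 + \left(50^{2} + 2 \left(-11\right) + 2 \cdot 50 - 550\right) = 37927 + \left(2500 - 22 + 100 - 550\right) = 37927 + 2028 = 39955$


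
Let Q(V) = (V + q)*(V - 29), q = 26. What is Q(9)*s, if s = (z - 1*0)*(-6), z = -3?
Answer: -12600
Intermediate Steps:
Q(V) = (-29 + V)*(26 + V) (Q(V) = (V + 26)*(V - 29) = (26 + V)*(-29 + V) = (-29 + V)*(26 + V))
s = 18 (s = (-3 - 1*0)*(-6) = (-3 + 0)*(-6) = -3*(-6) = 18)
Q(9)*s = (-754 + 9² - 3*9)*18 = (-754 + 81 - 27)*18 = -700*18 = -12600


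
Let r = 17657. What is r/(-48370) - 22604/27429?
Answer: -1577669333/1326740730 ≈ -1.1891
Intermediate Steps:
r/(-48370) - 22604/27429 = 17657/(-48370) - 22604/27429 = 17657*(-1/48370) - 22604*1/27429 = -17657/48370 - 22604/27429 = -1577669333/1326740730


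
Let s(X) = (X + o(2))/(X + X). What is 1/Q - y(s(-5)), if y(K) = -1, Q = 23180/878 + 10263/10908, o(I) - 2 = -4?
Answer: 45239263/43643059 ≈ 1.0366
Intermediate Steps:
o(I) = -2 (o(I) = 2 - 4 = -2)
Q = 43643059/1596204 (Q = 23180*(1/878) + 10263*(1/10908) = 11590/439 + 3421/3636 = 43643059/1596204 ≈ 27.342)
s(X) = (-2 + X)/(2*X) (s(X) = (X - 2)/(X + X) = (-2 + X)/((2*X)) = (-2 + X)*(1/(2*X)) = (-2 + X)/(2*X))
1/Q - y(s(-5)) = 1/(43643059/1596204) - 1*(-1) = 1596204/43643059 + 1 = 45239263/43643059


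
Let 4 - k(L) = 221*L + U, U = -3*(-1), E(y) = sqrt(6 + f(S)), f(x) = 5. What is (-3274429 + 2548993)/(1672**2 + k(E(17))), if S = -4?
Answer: -78000692310/300588267499 - 6166206*sqrt(11)/300588267499 ≈ -0.25956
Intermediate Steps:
E(y) = sqrt(11) (E(y) = sqrt(6 + 5) = sqrt(11))
U = 3
k(L) = 1 - 221*L (k(L) = 4 - (221*L + 3) = 4 - (3 + 221*L) = 4 + (-3 - 221*L) = 1 - 221*L)
(-3274429 + 2548993)/(1672**2 + k(E(17))) = (-3274429 + 2548993)/(1672**2 + (1 - 221*sqrt(11))) = -725436/(2795584 + (1 - 221*sqrt(11))) = -725436/(2795585 - 221*sqrt(11))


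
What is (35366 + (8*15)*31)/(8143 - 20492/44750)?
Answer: 874549250/182189379 ≈ 4.8002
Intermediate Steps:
(35366 + (8*15)*31)/(8143 - 20492/44750) = (35366 + 120*31)/(8143 - 20492*1/44750) = (35366 + 3720)/(8143 - 10246/22375) = 39086/(182189379/22375) = 39086*(22375/182189379) = 874549250/182189379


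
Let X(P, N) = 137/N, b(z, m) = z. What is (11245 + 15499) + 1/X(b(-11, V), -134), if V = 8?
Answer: 3663794/137 ≈ 26743.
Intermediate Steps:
(11245 + 15499) + 1/X(b(-11, V), -134) = (11245 + 15499) + 1/(137/(-134)) = 26744 + 1/(137*(-1/134)) = 26744 + 1/(-137/134) = 26744 - 134/137 = 3663794/137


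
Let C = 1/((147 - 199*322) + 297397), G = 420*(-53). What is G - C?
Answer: -5196953161/233466 ≈ -22260.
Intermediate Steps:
G = -22260
C = 1/233466 (C = 1/((147 - 64078) + 297397) = 1/(-63931 + 297397) = 1/233466 ≈ 4.2833e-6)
G - C = -22260 - 1*1/233466 = -22260 - 1/233466 = -5196953161/233466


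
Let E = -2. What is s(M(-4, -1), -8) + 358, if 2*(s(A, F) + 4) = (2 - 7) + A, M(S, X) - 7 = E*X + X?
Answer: 711/2 ≈ 355.50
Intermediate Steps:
M(S, X) = 7 - X (M(S, X) = 7 + (-2*X + X) = 7 - X)
s(A, F) = -13/2 + A/2 (s(A, F) = -4 + ((2 - 7) + A)/2 = -4 + (-5 + A)/2 = -4 + (-5/2 + A/2) = -13/2 + A/2)
s(M(-4, -1), -8) + 358 = (-13/2 + (7 - 1*(-1))/2) + 358 = (-13/2 + (7 + 1)/2) + 358 = (-13/2 + (½)*8) + 358 = (-13/2 + 4) + 358 = -5/2 + 358 = 711/2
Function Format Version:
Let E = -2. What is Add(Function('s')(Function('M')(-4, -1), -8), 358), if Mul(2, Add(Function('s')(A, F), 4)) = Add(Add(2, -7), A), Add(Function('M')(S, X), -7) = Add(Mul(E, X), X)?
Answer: Rational(711, 2) ≈ 355.50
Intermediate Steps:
Function('M')(S, X) = Add(7, Mul(-1, X)) (Function('M')(S, X) = Add(7, Add(Mul(-2, X), X)) = Add(7, Mul(-1, X)))
Function('s')(A, F) = Add(Rational(-13, 2), Mul(Rational(1, 2), A)) (Function('s')(A, F) = Add(-4, Mul(Rational(1, 2), Add(Add(2, -7), A))) = Add(-4, Mul(Rational(1, 2), Add(-5, A))) = Add(-4, Add(Rational(-5, 2), Mul(Rational(1, 2), A))) = Add(Rational(-13, 2), Mul(Rational(1, 2), A)))
Add(Function('s')(Function('M')(-4, -1), -8), 358) = Add(Add(Rational(-13, 2), Mul(Rational(1, 2), Add(7, Mul(-1, -1)))), 358) = Add(Add(Rational(-13, 2), Mul(Rational(1, 2), Add(7, 1))), 358) = Add(Add(Rational(-13, 2), Mul(Rational(1, 2), 8)), 358) = Add(Add(Rational(-13, 2), 4), 358) = Add(Rational(-5, 2), 358) = Rational(711, 2)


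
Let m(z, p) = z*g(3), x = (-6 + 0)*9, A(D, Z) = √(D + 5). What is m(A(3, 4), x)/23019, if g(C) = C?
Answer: 2*√2/7673 ≈ 0.00036862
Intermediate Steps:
A(D, Z) = √(5 + D)
x = -54 (x = -6*9 = -54)
m(z, p) = 3*z (m(z, p) = z*3 = 3*z)
m(A(3, 4), x)/23019 = (3*√(5 + 3))/23019 = (3*√8)*(1/23019) = (3*(2*√2))*(1/23019) = (6*√2)*(1/23019) = 2*√2/7673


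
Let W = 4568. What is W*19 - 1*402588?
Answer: -315796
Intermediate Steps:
W*19 - 1*402588 = 4568*19 - 1*402588 = 86792 - 402588 = -315796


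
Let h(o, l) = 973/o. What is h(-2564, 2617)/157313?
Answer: -973/403350532 ≈ -2.4123e-6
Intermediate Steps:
h(-2564, 2617)/157313 = (973/(-2564))/157313 = (973*(-1/2564))*(1/157313) = -973/2564*1/157313 = -973/403350532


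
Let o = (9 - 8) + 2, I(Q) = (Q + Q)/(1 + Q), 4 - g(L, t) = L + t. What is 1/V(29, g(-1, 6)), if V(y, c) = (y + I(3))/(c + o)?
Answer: 4/61 ≈ 0.065574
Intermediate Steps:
g(L, t) = 4 - L - t (g(L, t) = 4 - (L + t) = 4 + (-L - t) = 4 - L - t)
I(Q) = 2*Q/(1 + Q) (I(Q) = (2*Q)/(1 + Q) = 2*Q/(1 + Q))
o = 3 (o = 1 + 2 = 3)
V(y, c) = (3/2 + y)/(3 + c) (V(y, c) = (y + 2*3/(1 + 3))/(c + 3) = (y + 2*3/4)/(3 + c) = (y + 2*3*(¼))/(3 + c) = (y + 3/2)/(3 + c) = (3/2 + y)/(3 + c))
1/V(29, g(-1, 6)) = 1/((3/2 + 29)/(3 + (4 - 1*(-1) - 1*6))) = 1/((61/2)/(3 + (4 + 1 - 6))) = 1/((61/2)/(3 - 1)) = 1/((61/2)/2) = 1/((½)*(61/2)) = 1/(61/4) = 4/61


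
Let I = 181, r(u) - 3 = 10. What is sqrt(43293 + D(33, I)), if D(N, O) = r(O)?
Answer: sqrt(43306) ≈ 208.10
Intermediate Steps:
r(u) = 13 (r(u) = 3 + 10 = 13)
D(N, O) = 13
sqrt(43293 + D(33, I)) = sqrt(43293 + 13) = sqrt(43306)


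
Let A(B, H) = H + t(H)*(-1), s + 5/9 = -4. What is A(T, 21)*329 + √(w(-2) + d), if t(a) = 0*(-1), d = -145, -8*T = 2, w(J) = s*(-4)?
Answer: 6909 + I*√1141/3 ≈ 6909.0 + 11.26*I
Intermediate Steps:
s = -41/9 (s = -5/9 - 4 = -41/9 ≈ -4.5556)
w(J) = 164/9 (w(J) = -41/9*(-4) = 164/9)
T = -¼ (T = -⅛*2 = -¼ ≈ -0.25000)
t(a) = 0
A(B, H) = H (A(B, H) = H + 0*(-1) = H + 0 = H)
A(T, 21)*329 + √(w(-2) + d) = 21*329 + √(164/9 - 145) = 6909 + √(-1141/9) = 6909 + I*√1141/3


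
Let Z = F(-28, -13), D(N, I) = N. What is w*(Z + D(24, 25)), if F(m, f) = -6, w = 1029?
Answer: 18522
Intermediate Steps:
Z = -6
w*(Z + D(24, 25)) = 1029*(-6 + 24) = 1029*18 = 18522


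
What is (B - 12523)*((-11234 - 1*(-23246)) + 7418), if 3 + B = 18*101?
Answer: -208056440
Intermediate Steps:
B = 1815 (B = -3 + 18*101 = -3 + 1818 = 1815)
(B - 12523)*((-11234 - 1*(-23246)) + 7418) = (1815 - 12523)*((-11234 - 1*(-23246)) + 7418) = -10708*((-11234 + 23246) + 7418) = -10708*(12012 + 7418) = -10708*19430 = -208056440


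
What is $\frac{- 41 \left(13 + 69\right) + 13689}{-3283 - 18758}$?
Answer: $- \frac{10327}{22041} \approx -0.46854$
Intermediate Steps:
$\frac{- 41 \left(13 + 69\right) + 13689}{-3283 - 18758} = \frac{\left(-41\right) 82 + 13689}{-22041} = \left(-3362 + 13689\right) \left(- \frac{1}{22041}\right) = 10327 \left(- \frac{1}{22041}\right) = - \frac{10327}{22041}$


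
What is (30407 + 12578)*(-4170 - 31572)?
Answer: -1536369870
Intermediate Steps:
(30407 + 12578)*(-4170 - 31572) = 42985*(-35742) = -1536369870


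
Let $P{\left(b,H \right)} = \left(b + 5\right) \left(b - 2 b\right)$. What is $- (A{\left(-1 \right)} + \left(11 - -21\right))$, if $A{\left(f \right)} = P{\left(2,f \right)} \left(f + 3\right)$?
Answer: $-4$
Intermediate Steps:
$P{\left(b,H \right)} = - b \left(5 + b\right)$ ($P{\left(b,H \right)} = \left(5 + b\right) \left(- b\right) = - b \left(5 + b\right)$)
$A{\left(f \right)} = -42 - 14 f$ ($A{\left(f \right)} = \left(-1\right) 2 \left(5 + 2\right) \left(f + 3\right) = \left(-1\right) 2 \cdot 7 \left(3 + f\right) = - 14 \left(3 + f\right) = -42 - 14 f$)
$- (A{\left(-1 \right)} + \left(11 - -21\right)) = - (\left(-42 - -14\right) + \left(11 - -21\right)) = - (\left(-42 + 14\right) + \left(11 + 21\right)) = - (-28 + 32) = \left(-1\right) 4 = -4$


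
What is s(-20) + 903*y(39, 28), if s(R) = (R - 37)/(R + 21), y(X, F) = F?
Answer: 25227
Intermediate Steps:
s(R) = (-37 + R)/(21 + R)
s(-20) + 903*y(39, 28) = (-37 - 20)/(21 - 20) + 903*28 = -57/1 + 25284 = 1*(-57) + 25284 = -57 + 25284 = 25227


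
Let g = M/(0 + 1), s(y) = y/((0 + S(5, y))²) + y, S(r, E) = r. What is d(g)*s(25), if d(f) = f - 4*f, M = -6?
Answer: 468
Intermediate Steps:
s(y) = 26*y/25 (s(y) = y/((0 + 5)²) + y = y/(5²) + y = y/25 + y = 26*y/25)
g = -6 (g = -6/(0 + 1) = -6/1 = -6*1 = -6)
d(f) = -3*f
d(g)*s(25) = (-3*(-6))*((26/25)*25) = 18*26 = 468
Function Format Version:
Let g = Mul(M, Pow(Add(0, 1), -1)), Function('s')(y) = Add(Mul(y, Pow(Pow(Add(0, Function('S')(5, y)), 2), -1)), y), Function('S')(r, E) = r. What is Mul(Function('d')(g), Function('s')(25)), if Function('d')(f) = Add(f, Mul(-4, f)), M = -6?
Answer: 468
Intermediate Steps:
Function('s')(y) = Mul(Rational(26, 25), y) (Function('s')(y) = Add(Mul(y, Pow(Pow(Add(0, 5), 2), -1)), y) = Add(Mul(y, Pow(Pow(5, 2), -1)), y) = Add(Mul(y, Pow(25, -1)), y) = Add(Mul(y, Rational(1, 25)), y) = Add(Mul(Rational(1, 25), y), y) = Mul(Rational(26, 25), y))
g = -6 (g = Mul(-6, Pow(Add(0, 1), -1)) = Mul(-6, Pow(1, -1)) = Mul(-6, 1) = -6)
Function('d')(f) = Mul(-3, f)
Mul(Function('d')(g), Function('s')(25)) = Mul(Mul(-3, -6), Mul(Rational(26, 25), 25)) = Mul(18, 26) = 468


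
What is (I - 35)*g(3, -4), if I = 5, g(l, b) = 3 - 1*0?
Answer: -90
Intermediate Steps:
g(l, b) = 3 (g(l, b) = 3 + 0 = 3)
(I - 35)*g(3, -4) = (5 - 35)*3 = -30*3 = -90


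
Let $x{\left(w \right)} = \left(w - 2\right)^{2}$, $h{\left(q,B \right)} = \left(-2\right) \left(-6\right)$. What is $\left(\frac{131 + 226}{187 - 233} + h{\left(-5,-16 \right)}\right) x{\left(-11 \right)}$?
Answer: $\frac{32955}{46} \approx 716.41$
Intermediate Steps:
$h{\left(q,B \right)} = 12$
$x{\left(w \right)} = \left(-2 + w\right)^{2}$
$\left(\frac{131 + 226}{187 - 233} + h{\left(-5,-16 \right)}\right) x{\left(-11 \right)} = \left(\frac{131 + 226}{187 - 233} + 12\right) \left(-2 - 11\right)^{2} = \left(\frac{357}{-46} + 12\right) \left(-13\right)^{2} = \left(357 \left(- \frac{1}{46}\right) + 12\right) 169 = \left(- \frac{357}{46} + 12\right) 169 = \frac{195}{46} \cdot 169 = \frac{32955}{46}$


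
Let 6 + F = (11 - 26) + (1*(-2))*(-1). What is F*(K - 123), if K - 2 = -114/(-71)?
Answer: 161063/71 ≈ 2268.5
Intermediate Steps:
K = 256/71 (K = 2 - 114/(-71) = 2 - 114*(-1/71) = 2 + 114/71 = 256/71 ≈ 3.6056)
F = -19 (F = -6 + ((11 - 26) + (1*(-2))*(-1)) = -6 + (-15 - 2*(-1)) = -6 + (-15 + 2) = -6 - 13 = -19)
F*(K - 123) = -19*(256/71 - 123) = -19*(-8477/71) = 161063/71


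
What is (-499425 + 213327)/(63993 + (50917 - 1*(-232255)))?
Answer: -286098/347165 ≈ -0.82410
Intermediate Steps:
(-499425 + 213327)/(63993 + (50917 - 1*(-232255))) = -286098/(63993 + (50917 + 232255)) = -286098/(63993 + 283172) = -286098/347165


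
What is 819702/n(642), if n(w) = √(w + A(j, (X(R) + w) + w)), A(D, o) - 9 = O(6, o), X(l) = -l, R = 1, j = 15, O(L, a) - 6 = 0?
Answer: 273234*√73/73 ≈ 31980.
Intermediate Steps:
O(L, a) = 6 (O(L, a) = 6 + 0 = 6)
A(D, o) = 15 (A(D, o) = 9 + 6 = 15)
n(w) = √(15 + w) (n(w) = √(w + 15) = √(15 + w))
819702/n(642) = 819702/(√(15 + 642)) = 819702/(√657) = 819702/((3*√73)) = 819702*(√73/219) = 273234*√73/73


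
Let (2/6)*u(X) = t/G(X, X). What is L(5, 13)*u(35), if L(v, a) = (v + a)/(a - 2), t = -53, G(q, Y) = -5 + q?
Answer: -477/55 ≈ -8.6727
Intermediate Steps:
u(X) = -159/(-5 + X) (u(X) = 3*(-53/(-5 + X)) = -159/(-5 + X))
L(v, a) = (a + v)/(-2 + a)
L(5, 13)*u(35) = ((13 + 5)/(-2 + 13))*(-159/(-5 + 35)) = (18/11)*(-159/30) = ((1/11)*18)*(-159*1/30) = (18/11)*(-53/10) = -477/55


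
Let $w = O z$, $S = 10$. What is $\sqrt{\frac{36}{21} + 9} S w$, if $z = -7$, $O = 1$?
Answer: $- 50 \sqrt{21} \approx -229.13$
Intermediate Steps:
$w = -7$ ($w = 1 \left(-7\right) = -7$)
$\sqrt{\frac{36}{21} + 9} S w = \sqrt{\frac{36}{21} + 9} \cdot 10 \left(-7\right) = \sqrt{36 \cdot \frac{1}{21} + 9} \cdot 10 \left(-7\right) = \sqrt{\frac{12}{7} + 9} \cdot 10 \left(-7\right) = \sqrt{\frac{75}{7}} \cdot 10 \left(-7\right) = \frac{5 \sqrt{21}}{7} \cdot 10 \left(-7\right) = \frac{50 \sqrt{21}}{7} \left(-7\right) = - 50 \sqrt{21}$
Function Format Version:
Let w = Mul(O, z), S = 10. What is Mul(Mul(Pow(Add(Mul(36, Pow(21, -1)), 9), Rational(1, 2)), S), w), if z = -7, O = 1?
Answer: Mul(-50, Pow(21, Rational(1, 2))) ≈ -229.13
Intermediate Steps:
w = -7 (w = Mul(1, -7) = -7)
Mul(Mul(Pow(Add(Mul(36, Pow(21, -1)), 9), Rational(1, 2)), S), w) = Mul(Mul(Pow(Add(Mul(36, Pow(21, -1)), 9), Rational(1, 2)), 10), -7) = Mul(Mul(Pow(Add(Mul(36, Rational(1, 21)), 9), Rational(1, 2)), 10), -7) = Mul(Mul(Pow(Add(Rational(12, 7), 9), Rational(1, 2)), 10), -7) = Mul(Mul(Pow(Rational(75, 7), Rational(1, 2)), 10), -7) = Mul(Mul(Mul(Rational(5, 7), Pow(21, Rational(1, 2))), 10), -7) = Mul(Mul(Rational(50, 7), Pow(21, Rational(1, 2))), -7) = Mul(-50, Pow(21, Rational(1, 2)))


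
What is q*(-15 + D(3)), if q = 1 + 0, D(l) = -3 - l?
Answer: -21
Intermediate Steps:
q = 1
q*(-15 + D(3)) = 1*(-15 + (-3 - 1*3)) = 1*(-15 + (-3 - 3)) = 1*(-15 - 6) = 1*(-21) = -21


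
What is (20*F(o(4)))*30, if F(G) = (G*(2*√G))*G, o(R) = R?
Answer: 38400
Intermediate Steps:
F(G) = 2*G^(5/2) (F(G) = (2*G^(3/2))*G = 2*G^(5/2))
(20*F(o(4)))*30 = (20*(2*4^(5/2)))*30 = (20*(2*32))*30 = (20*64)*30 = 1280*30 = 38400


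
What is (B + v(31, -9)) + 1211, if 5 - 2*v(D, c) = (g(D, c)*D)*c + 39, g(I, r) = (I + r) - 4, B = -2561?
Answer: 1144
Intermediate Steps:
g(I, r) = -4 + I + r
v(D, c) = -17 - D*c*(-4 + D + c)/2 (v(D, c) = 5/2 - (((-4 + D + c)*D)*c + 39)/2 = 5/2 - ((D*(-4 + D + c))*c + 39)/2 = 5/2 - (D*c*(-4 + D + c) + 39)/2 = 5/2 - (39 + D*c*(-4 + D + c))/2 = 5/2 + (-39/2 - D*c*(-4 + D + c)/2) = -17 - D*c*(-4 + D + c)/2)
(B + v(31, -9)) + 1211 = (-2561 + (-17 - 1/2*31*(-9)*(-4 + 31 - 9))) + 1211 = (-2561 + (-17 - 1/2*31*(-9)*18)) + 1211 = (-2561 + (-17 + 2511)) + 1211 = (-2561 + 2494) + 1211 = -67 + 1211 = 1144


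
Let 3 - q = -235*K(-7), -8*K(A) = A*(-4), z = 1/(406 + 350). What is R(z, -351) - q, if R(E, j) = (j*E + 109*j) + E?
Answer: -1010879/27 ≈ -37440.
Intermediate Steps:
z = 1/756 ≈ 0.0013228
R(E, j) = E + 109*j + E*j (R(E, j) = (E*j + 109*j) + E = (109*j + E*j) + E = E + 109*j + E*j)
K(A) = A/2 (K(A) = -A*(-4)/8 = -(-1)*A/2 = A/2)
q = -1639/2 (q = 3 - (-235)*(½)*(-7) = 3 - (-235)*(-7)/2 = 3 - 1*1645/2 = 3 - 1645/2 = -1639/2 ≈ -819.50)
R(z, -351) - q = (1/756 + 109*(-351) + (1/756)*(-351)) - 1*(-1639/2) = (1/756 - 38259 - 13/28) + 1639/2 = -2066011/54 + 1639/2 = -1010879/27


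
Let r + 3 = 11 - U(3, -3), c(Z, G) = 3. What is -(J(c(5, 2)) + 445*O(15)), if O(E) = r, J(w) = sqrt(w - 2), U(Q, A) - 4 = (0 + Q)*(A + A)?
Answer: -9791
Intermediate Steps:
U(Q, A) = 4 + 2*A*Q (U(Q, A) = 4 + (0 + Q)*(A + A) = 4 + Q*(2*A) = 4 + 2*A*Q)
J(w) = sqrt(-2 + w)
r = 22 (r = -3 + (11 - (4 + 2*(-3)*3)) = -3 + (11 - (4 - 18)) = -3 + (11 - 1*(-14)) = -3 + (11 + 14) = -3 + 25 = 22)
O(E) = 22
-(J(c(5, 2)) + 445*O(15)) = -(sqrt(-2 + 3) + 445*22) = -(sqrt(1) + 9790) = -(1 + 9790) = -1*9791 = -9791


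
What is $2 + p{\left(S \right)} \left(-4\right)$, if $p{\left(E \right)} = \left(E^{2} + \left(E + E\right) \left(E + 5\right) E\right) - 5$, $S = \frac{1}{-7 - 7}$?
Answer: $\frac{7470}{343} \approx 21.778$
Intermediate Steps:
$S = - \frac{1}{14}$ ($S = \frac{1}{-14} = - \frac{1}{14} \approx -0.071429$)
$p{\left(E \right)} = -5 + E^{2} + 2 E^{2} \left(5 + E\right)$ ($p{\left(E \right)} = \left(E^{2} + 2 E \left(5 + E\right) E\right) - 5 = \left(E^{2} + 2 E^{2} \left(5 + E\right)\right) - 5 = -5 + E^{2} + 2 E^{2} \left(5 + E\right)$)
$2 + p{\left(S \right)} \left(-4\right) = 2 + \left(-5 + 2 \left(- \frac{1}{14}\right)^{3} + 11 \left(- \frac{1}{14}\right)^{2}\right) \left(-4\right) = 2 + \left(-5 + 2 \left(- \frac{1}{2744}\right) + 11 \cdot \frac{1}{196}\right) \left(-4\right) = 2 + \left(-5 - \frac{1}{1372} + \frac{11}{196}\right) \left(-4\right) = 2 - - \frac{6784}{343} = 2 + \frac{6784}{343} = \frac{7470}{343}$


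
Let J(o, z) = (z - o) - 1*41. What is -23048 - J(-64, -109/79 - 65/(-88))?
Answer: -160385135/6952 ≈ -23070.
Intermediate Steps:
J(o, z) = -41 + z - o (J(o, z) = (z - o) - 41 = -41 + z - o)
-23048 - J(-64, -109/79 - 65/(-88)) = -23048 - (-41 + (-109/79 - 65/(-88)) - 1*(-64)) = -23048 - (-41 + (-109*1/79 - 65*(-1/88)) + 64) = -23048 - (-41 + (-109/79 + 65/88) + 64) = -23048 - (-41 - 4457/6952 + 64) = -23048 - 1*155439/6952 = -23048 - 155439/6952 = -160385135/6952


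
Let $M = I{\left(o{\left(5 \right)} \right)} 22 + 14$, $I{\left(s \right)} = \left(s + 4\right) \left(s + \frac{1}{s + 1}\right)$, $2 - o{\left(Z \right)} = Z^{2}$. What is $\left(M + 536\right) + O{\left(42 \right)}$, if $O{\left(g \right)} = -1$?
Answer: $10182$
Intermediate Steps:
$o{\left(Z \right)} = 2 - Z^{2}$
$I{\left(s \right)} = \left(4 + s\right) \left(s + \frac{1}{1 + s}\right)$
$M = 9647$ ($M = \frac{4 + \left(2 - 5^{2}\right)^{3} + 5 \left(2 - 5^{2}\right) + 5 \left(2 - 5^{2}\right)^{2}}{1 + \left(2 - 5^{2}\right)} 22 + 14 = \frac{4 + \left(2 - 25\right)^{3} + 5 \left(2 - 25\right) + 5 \left(2 - 25\right)^{2}}{1 + \left(2 - 25\right)} 22 + 14 = \frac{4 + \left(-23\right)^{3} + 5 \left(-23\right) + 5 \left(-23\right)^{2}}{1 - 23} \cdot 22 + 14 = \frac{4 - 12167 - 115 + 5 \cdot 529}{-22} \cdot 22 + 14 = - \frac{4 - 12167 - 115 + 2645}{22} \cdot 22 + 14 = \left(- \frac{1}{22}\right) \left(-9633\right) 22 + 14 = \frac{9633}{22} \cdot 22 + 14 = 9633 + 14 = 9647$)
$\left(M + 536\right) + O{\left(42 \right)} = \left(9647 + 536\right) - 1 = 10183 - 1 = 10182$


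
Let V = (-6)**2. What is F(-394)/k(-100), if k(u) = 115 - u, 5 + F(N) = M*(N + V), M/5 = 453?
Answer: -162175/43 ≈ -3771.5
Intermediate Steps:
V = 36
M = 2265 (M = 5*453 = 2265)
F(N) = 81535 + 2265*N (F(N) = -5 + 2265*(N + 36) = -5 + 2265*(36 + N) = -5 + (81540 + 2265*N) = 81535 + 2265*N)
F(-394)/k(-100) = (81535 + 2265*(-394))/(115 - 1*(-100)) = (81535 - 892410)/(115 + 100) = -810875/215 = -810875*1/215 = -162175/43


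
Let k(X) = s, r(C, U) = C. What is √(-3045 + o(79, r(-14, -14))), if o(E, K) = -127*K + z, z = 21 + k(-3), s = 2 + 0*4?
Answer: 2*I*√311 ≈ 35.27*I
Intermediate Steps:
s = 2 (s = 2 + 0 = 2)
k(X) = 2
z = 23 (z = 21 + 2 = 23)
o(E, K) = 23 - 127*K (o(E, K) = -127*K + 23 = 23 - 127*K)
√(-3045 + o(79, r(-14, -14))) = √(-3045 + (23 - 127*(-14))) = √(-3045 + (23 + 1778)) = √(-3045 + 1801) = √(-1244) = 2*I*√311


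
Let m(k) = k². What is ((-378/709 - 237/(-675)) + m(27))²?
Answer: 13517477210678596/25448225625 ≈ 5.3118e+5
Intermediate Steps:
((-378/709 - 237/(-675)) + m(27))² = ((-378/709 - 237/(-675)) + 27²)² = ((-378*1/709 - 237*(-1/675)) + 729)² = ((-378/709 + 79/225) + 729)² = (-29039/159525 + 729)² = (116264686/159525)² = 13517477210678596/25448225625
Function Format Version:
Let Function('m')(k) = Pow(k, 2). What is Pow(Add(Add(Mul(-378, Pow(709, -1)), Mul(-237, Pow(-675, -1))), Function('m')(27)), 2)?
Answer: Rational(13517477210678596, 25448225625) ≈ 5.3118e+5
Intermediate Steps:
Pow(Add(Add(Mul(-378, Pow(709, -1)), Mul(-237, Pow(-675, -1))), Function('m')(27)), 2) = Pow(Add(Add(Mul(-378, Pow(709, -1)), Mul(-237, Pow(-675, -1))), Pow(27, 2)), 2) = Pow(Add(Add(Mul(-378, Rational(1, 709)), Mul(-237, Rational(-1, 675))), 729), 2) = Pow(Add(Add(Rational(-378, 709), Rational(79, 225)), 729), 2) = Pow(Add(Rational(-29039, 159525), 729), 2) = Pow(Rational(116264686, 159525), 2) = Rational(13517477210678596, 25448225625)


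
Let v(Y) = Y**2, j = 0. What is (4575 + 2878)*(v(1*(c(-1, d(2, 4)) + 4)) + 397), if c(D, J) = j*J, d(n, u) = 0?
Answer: 3078089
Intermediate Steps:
c(D, J) = 0 (c(D, J) = 0*J = 0)
(4575 + 2878)*(v(1*(c(-1, d(2, 4)) + 4)) + 397) = (4575 + 2878)*((1*(0 + 4))**2 + 397) = 7453*((1*4)**2 + 397) = 7453*(4**2 + 397) = 7453*(16 + 397) = 7453*413 = 3078089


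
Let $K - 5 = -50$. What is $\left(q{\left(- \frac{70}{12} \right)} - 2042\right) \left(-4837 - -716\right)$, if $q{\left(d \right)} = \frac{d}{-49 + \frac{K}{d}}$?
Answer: $\frac{14590742543}{1734} \approx 8.4145 \cdot 10^{6}$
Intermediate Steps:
$K = -45$ ($K = 5 - 50 = -45$)
$q{\left(d \right)} = \frac{d}{-49 - \frac{45}{d}}$
$\left(q{\left(- \frac{70}{12} \right)} - 2042\right) \left(-4837 - -716\right) = \left(- \frac{\left(- \frac{70}{12}\right)^{2}}{45 + 49 \left(- \frac{70}{12}\right)} - 2042\right) \left(-4837 - -716\right) = \left(- \frac{\left(\left(-70\right) \frac{1}{12}\right)^{2}}{45 + 49 \left(\left(-70\right) \frac{1}{12}\right)} - 2042\right) \left(-4837 + \left(-4 + 720\right)\right) = \left(- \frac{\left(- \frac{35}{6}\right)^{2}}{45 + 49 \left(- \frac{35}{6}\right)} - 2042\right) \left(-4837 + 716\right) = \left(\left(-1\right) \frac{1225}{36} \frac{1}{45 - \frac{1715}{6}} - 2042\right) \left(-4121\right) = \left(\left(-1\right) \frac{1225}{36} \frac{1}{- \frac{1445}{6}} - 2042\right) \left(-4121\right) = \left(\left(-1\right) \frac{1225}{36} \left(- \frac{6}{1445}\right) - 2042\right) \left(-4121\right) = \left(\frac{245}{1734} - 2042\right) \left(-4121\right) = \left(- \frac{3540583}{1734}\right) \left(-4121\right) = \frac{14590742543}{1734}$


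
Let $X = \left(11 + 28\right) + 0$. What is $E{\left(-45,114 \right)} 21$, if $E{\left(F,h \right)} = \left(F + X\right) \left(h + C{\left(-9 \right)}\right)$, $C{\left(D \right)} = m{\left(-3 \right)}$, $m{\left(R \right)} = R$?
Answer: $-13986$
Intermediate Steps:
$C{\left(D \right)} = -3$
$X = 39$ ($X = 39 + 0 = 39$)
$E{\left(F,h \right)} = \left(-3 + h\right) \left(39 + F\right)$ ($E{\left(F,h \right)} = \left(F + 39\right) \left(h - 3\right) = \left(39 + F\right) \left(-3 + h\right) = \left(-3 + h\right) \left(39 + F\right)$)
$E{\left(-45,114 \right)} 21 = \left(-117 - -135 + 39 \cdot 114 - 5130\right) 21 = \left(-117 + 135 + 4446 - 5130\right) 21 = \left(-666\right) 21 = -13986$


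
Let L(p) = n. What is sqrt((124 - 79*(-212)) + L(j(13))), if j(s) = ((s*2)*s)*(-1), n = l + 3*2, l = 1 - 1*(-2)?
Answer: sqrt(16881) ≈ 129.93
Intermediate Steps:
l = 3 (l = 1 + 2 = 3)
n = 9 (n = 3 + 3*2 = 3 + 6 = 9)
j(s) = -2*s**2 (j(s) = ((2*s)*s)*(-1) = (2*s**2)*(-1) = -2*s**2)
L(p) = 9
sqrt((124 - 79*(-212)) + L(j(13))) = sqrt((124 - 79*(-212)) + 9) = sqrt((124 + 16748) + 9) = sqrt(16872 + 9) = sqrt(16881)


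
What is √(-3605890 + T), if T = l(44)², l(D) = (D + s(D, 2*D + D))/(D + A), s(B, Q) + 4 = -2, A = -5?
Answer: I*√5484557246/39 ≈ 1898.9*I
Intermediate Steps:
s(B, Q) = -6 (s(B, Q) = -4 - 2 = -6)
l(D) = (-6 + D)/(-5 + D) (l(D) = (D - 6)/(D - 5) = (-6 + D)/(-5 + D))
T = 1444/1521 (T = ((-6 + 44)/(-5 + 44))² = (38/39)² = 1444/1521 ≈ 0.94938)
√(-3605890 + T) = √(-3605890 + 1444/1521) = √(-5484557246/1521) = I*√5484557246/39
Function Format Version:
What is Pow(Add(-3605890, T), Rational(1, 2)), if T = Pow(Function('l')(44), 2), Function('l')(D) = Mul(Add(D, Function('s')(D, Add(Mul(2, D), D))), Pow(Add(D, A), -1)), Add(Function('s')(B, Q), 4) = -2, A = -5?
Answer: Mul(Rational(1, 39), I, Pow(5484557246, Rational(1, 2))) ≈ Mul(1898.9, I)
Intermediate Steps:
Function('s')(B, Q) = -6 (Function('s')(B, Q) = Add(-4, -2) = -6)
Function('l')(D) = Mul(Pow(Add(-5, D), -1), Add(-6, D)) (Function('l')(D) = Mul(Add(D, -6), Pow(Add(D, -5), -1)) = Mul(Add(-6, D), Pow(Add(-5, D), -1)) = Mul(Pow(Add(-5, D), -1), Add(-6, D)))
T = Rational(1444, 1521) (T = Pow(Mul(Pow(Add(-5, 44), -1), Add(-6, 44)), 2) = Pow(Mul(Pow(39, -1), 38), 2) = Pow(Mul(Rational(1, 39), 38), 2) = Pow(Rational(38, 39), 2) = Rational(1444, 1521) ≈ 0.94938)
Pow(Add(-3605890, T), Rational(1, 2)) = Pow(Add(-3605890, Rational(1444, 1521)), Rational(1, 2)) = Pow(Rational(-5484557246, 1521), Rational(1, 2)) = Mul(Rational(1, 39), I, Pow(5484557246, Rational(1, 2)))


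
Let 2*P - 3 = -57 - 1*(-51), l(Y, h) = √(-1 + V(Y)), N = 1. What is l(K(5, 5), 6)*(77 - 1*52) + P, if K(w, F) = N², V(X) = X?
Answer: -3/2 ≈ -1.5000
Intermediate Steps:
K(w, F) = 1 (K(w, F) = 1² = 1)
l(Y, h) = √(-1 + Y)
P = -3/2 (P = 3/2 + (-57 - 1*(-51))/2 = 3/2 + (-57 + 51)/2 = 3/2 + (½)*(-6) = 3/2 - 3 = -3/2 ≈ -1.5000)
l(K(5, 5), 6)*(77 - 1*52) + P = √(-1 + 1)*(77 - 1*52) - 3/2 = √0*(77 - 52) - 3/2 = 0*25 - 3/2 = 0 - 3/2 = -3/2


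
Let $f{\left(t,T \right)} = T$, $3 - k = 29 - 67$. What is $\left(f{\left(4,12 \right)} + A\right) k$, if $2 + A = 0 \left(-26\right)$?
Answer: $410$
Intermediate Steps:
$k = 41$ ($k = 3 - \left(29 - 67\right) = 3 - -38 = 3 + 38 = 41$)
$A = -2$ ($A = -2 + 0 \left(-26\right) = -2 + 0 = -2$)
$\left(f{\left(4,12 \right)} + A\right) k = \left(12 - 2\right) 41 = 10 \cdot 41 = 410$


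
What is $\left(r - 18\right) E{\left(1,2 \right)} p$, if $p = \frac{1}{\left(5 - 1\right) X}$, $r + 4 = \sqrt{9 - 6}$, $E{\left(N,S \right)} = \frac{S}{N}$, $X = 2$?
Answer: $- \frac{11}{2} + \frac{\sqrt{3}}{4} \approx -5.067$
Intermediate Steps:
$r = -4 + \sqrt{3}$ ($r = -4 + \sqrt{9 - 6} = -4 + \sqrt{3} \approx -2.2679$)
$p = \frac{1}{8}$ ($p = \frac{1}{\left(5 - 1\right) 2} = \frac{1}{4 \cdot 2} = \frac{1}{8} \approx 0.125$)
$\left(r - 18\right) E{\left(1,2 \right)} p = \left(\left(-4 + \sqrt{3}\right) - 18\right) \frac{2}{1} \cdot \frac{1}{8} = \left(\left(-4 + \sqrt{3}\right) - 18\right) 2 \cdot 1 \cdot \frac{1}{8} = \left(-22 + \sqrt{3}\right) 2 \cdot \frac{1}{8} = \left(-44 + 2 \sqrt{3}\right) \frac{1}{8} = - \frac{11}{2} + \frac{\sqrt{3}}{4}$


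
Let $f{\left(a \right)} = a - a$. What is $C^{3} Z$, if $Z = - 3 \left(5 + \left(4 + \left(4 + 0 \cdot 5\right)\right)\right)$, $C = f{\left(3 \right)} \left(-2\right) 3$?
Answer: $0$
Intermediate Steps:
$f{\left(a \right)} = 0$
$C = 0$ ($C = 0 \left(-2\right) 3 = 0 \cdot 3 = 0$)
$Z = -39$ ($Z = - 3 \left(5 + \left(4 + \left(4 + 0\right)\right)\right) = - 3 \left(5 + \left(4 + 4\right)\right) = - 3 \left(5 + 8\right) = \left(-3\right) 13 = -39$)
$C^{3} Z = 0^{3} \left(-39\right) = 0 \left(-39\right) = 0$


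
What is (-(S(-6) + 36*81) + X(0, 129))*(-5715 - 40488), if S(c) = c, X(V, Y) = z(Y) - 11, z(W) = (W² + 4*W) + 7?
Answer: -658069329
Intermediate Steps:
z(W) = 7 + W² + 4*W
X(V, Y) = -4 + Y² + 4*Y (X(V, Y) = (7 + Y² + 4*Y) - 11 = -4 + Y² + 4*Y)
(-(S(-6) + 36*81) + X(0, 129))*(-5715 - 40488) = (-(-6 + 36*81) + (-4 + 129² + 4*129))*(-5715 - 40488) = (-(-6 + 2916) + (-4 + 16641 + 516))*(-46203) = (-1*2910 + 17153)*(-46203) = (-2910 + 17153)*(-46203) = 14243*(-46203) = -658069329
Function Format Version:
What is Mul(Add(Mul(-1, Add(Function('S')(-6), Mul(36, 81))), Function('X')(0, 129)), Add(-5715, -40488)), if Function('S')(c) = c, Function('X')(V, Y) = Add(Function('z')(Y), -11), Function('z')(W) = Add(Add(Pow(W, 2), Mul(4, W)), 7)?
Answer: -658069329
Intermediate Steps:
Function('z')(W) = Add(7, Pow(W, 2), Mul(4, W))
Function('X')(V, Y) = Add(-4, Pow(Y, 2), Mul(4, Y)) (Function('X')(V, Y) = Add(Add(7, Pow(Y, 2), Mul(4, Y)), -11) = Add(-4, Pow(Y, 2), Mul(4, Y)))
Mul(Add(Mul(-1, Add(Function('S')(-6), Mul(36, 81))), Function('X')(0, 129)), Add(-5715, -40488)) = Mul(Add(Mul(-1, Add(-6, Mul(36, 81))), Add(-4, Pow(129, 2), Mul(4, 129))), Add(-5715, -40488)) = Mul(Add(Mul(-1, Add(-6, 2916)), Add(-4, 16641, 516)), -46203) = Mul(Add(Mul(-1, 2910), 17153), -46203) = Mul(Add(-2910, 17153), -46203) = Mul(14243, -46203) = -658069329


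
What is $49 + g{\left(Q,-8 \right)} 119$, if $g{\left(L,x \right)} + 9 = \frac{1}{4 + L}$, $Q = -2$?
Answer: $- \frac{1925}{2} \approx -962.5$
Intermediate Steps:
$g{\left(L,x \right)} = -9 + \frac{1}{4 + L}$
$49 + g{\left(Q,-8 \right)} 119 = 49 + \frac{-35 - -18}{4 - 2} \cdot 119 = 49 + \frac{-35 + 18}{2} \cdot 119 = 49 + \frac{1}{2} \left(-17\right) 119 = 49 - \frac{2023}{2} = - \frac{1925}{2}$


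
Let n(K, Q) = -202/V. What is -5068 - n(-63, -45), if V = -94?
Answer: -238297/47 ≈ -5070.1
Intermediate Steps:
n(K, Q) = 101/47 (n(K, Q) = -202/(-94) = -202*(-1/94) = 101/47)
-5068 - n(-63, -45) = -5068 - 1*101/47 = -5068 - 101/47 = -238297/47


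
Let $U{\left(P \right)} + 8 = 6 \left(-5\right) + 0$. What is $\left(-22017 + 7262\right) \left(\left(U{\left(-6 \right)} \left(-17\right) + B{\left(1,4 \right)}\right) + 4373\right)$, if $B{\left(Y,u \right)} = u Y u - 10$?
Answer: $-74143875$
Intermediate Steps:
$B{\left(Y,u \right)} = -10 + Y u^{2}$ ($B{\left(Y,u \right)} = Y u u - 10 = Y u^{2} - 10 = -10 + Y u^{2}$)
$U{\left(P \right)} = -38$ ($U{\left(P \right)} = -8 + \left(6 \left(-5\right) + 0\right) = -8 + \left(-30 + 0\right) = -8 - 30 = -38$)
$\left(-22017 + 7262\right) \left(\left(U{\left(-6 \right)} \left(-17\right) + B{\left(1,4 \right)}\right) + 4373\right) = \left(-22017 + 7262\right) \left(\left(\left(-38\right) \left(-17\right) - \left(10 - 4^{2}\right)\right) + 4373\right) = - 14755 \left(\left(646 + \left(-10 + 1 \cdot 16\right)\right) + 4373\right) = - 14755 \left(\left(646 + \left(-10 + 16\right)\right) + 4373\right) = - 14755 \left(\left(646 + 6\right) + 4373\right) = - 14755 \left(652 + 4373\right) = \left(-14755\right) 5025 = -74143875$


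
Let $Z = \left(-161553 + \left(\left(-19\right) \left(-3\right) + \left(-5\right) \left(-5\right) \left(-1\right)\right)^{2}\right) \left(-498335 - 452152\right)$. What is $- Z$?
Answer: $-152580727623$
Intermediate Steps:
$Z = 152580727623$ ($Z = \left(-161553 + \left(57 + 25 \left(-1\right)\right)^{2}\right) \left(-950487\right) = \left(-161553 + \left(57 - 25\right)^{2}\right) \left(-950487\right) = \left(-161553 + 32^{2}\right) \left(-950487\right) = \left(-161553 + 1024\right) \left(-950487\right) = \left(-160529\right) \left(-950487\right) = 152580727623$)
$- Z = \left(-1\right) 152580727623 = -152580727623$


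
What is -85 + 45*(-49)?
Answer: -2290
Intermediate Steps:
-85 + 45*(-49) = -85 - 2205 = -2290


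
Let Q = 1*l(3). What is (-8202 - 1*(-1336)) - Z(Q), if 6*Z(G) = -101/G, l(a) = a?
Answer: -123487/18 ≈ -6860.4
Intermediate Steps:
Q = 3 (Q = 1*3 = 3)
Z(G) = -101/(6*G) (Z(G) = (-101/G)/6 = -101/(6*G))
(-8202 - 1*(-1336)) - Z(Q) = (-8202 - 1*(-1336)) - (-101)/(6*3) = (-8202 + 1336) - (-101)/(6*3) = -6866 - 1*(-101/18) = -6866 + 101/18 = -123487/18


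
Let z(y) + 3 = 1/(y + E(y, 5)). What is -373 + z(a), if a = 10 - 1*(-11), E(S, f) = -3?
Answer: -6767/18 ≈ -375.94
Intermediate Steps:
a = 21 (a = 10 + 11 = 21)
z(y) = -3 + 1/(-3 + y) (z(y) = -3 + 1/(y - 3) = -3 + 1/(-3 + y))
-373 + z(a) = -373 + (10 - 3*21)/(-3 + 21) = -373 + (10 - 63)/18 = -373 + (1/18)*(-53) = -373 - 53/18 = -6767/18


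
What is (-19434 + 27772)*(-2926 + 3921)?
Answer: 8296310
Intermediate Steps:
(-19434 + 27772)*(-2926 + 3921) = 8338*995 = 8296310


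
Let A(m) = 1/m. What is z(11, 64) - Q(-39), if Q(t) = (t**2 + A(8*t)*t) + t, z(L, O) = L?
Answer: -11769/8 ≈ -1471.1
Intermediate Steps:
A(m) = 1/m
Q(t) = 1/8 + t + t**2 (Q(t) = (t**2 + t/((8*t))) + t = (t**2 + (1/(8*t))*t) + t = (t**2 + 1/8) + t = (1/8 + t**2) + t = 1/8 + t + t**2)
z(11, 64) - Q(-39) = 11 - (1/8 - 39 + (-39)**2) = 11 - (1/8 - 39 + 1521) = 11 - 1*11857/8 = 11 - 11857/8 = -11769/8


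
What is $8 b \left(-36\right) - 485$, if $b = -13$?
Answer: $3259$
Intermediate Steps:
$8 b \left(-36\right) - 485 = 8 \left(-13\right) \left(-36\right) - 485 = \left(-104\right) \left(-36\right) - 485 = 3744 - 485 = 3259$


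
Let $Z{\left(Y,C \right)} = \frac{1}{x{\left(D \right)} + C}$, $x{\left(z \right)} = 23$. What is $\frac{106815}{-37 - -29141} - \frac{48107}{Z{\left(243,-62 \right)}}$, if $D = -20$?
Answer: $\frac{54604245807}{29104} \approx 1.8762 \cdot 10^{6}$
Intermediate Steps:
$Z{\left(Y,C \right)} = \frac{1}{23 + C}$
$\frac{106815}{-37 - -29141} - \frac{48107}{Z{\left(243,-62 \right)}} = \frac{106815}{-37 - -29141} - \frac{48107}{\frac{1}{23 - 62}} = \frac{106815}{-37 + 29141} - \frac{48107}{\frac{1}{-39}} = \frac{106815}{29104} - \frac{48107}{- \frac{1}{39}} = 106815 \cdot \frac{1}{29104} - -1876173 = \frac{106815}{29104} + 1876173 = \frac{54604245807}{29104}$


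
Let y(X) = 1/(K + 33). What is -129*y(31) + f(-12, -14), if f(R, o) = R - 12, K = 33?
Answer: -571/22 ≈ -25.955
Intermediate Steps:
y(X) = 1/66 (y(X) = 1/(33 + 33) = 1/66)
f(R, o) = -12 + R
-129*y(31) + f(-12, -14) = -129*1/66 + (-12 - 12) = -43/22 - 24 = -571/22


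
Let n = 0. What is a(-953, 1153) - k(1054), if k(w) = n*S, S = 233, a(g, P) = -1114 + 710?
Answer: -404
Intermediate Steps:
a(g, P) = -404
k(w) = 0 (k(w) = 0*233 = 0)
a(-953, 1153) - k(1054) = -404 - 1*0 = -404 + 0 = -404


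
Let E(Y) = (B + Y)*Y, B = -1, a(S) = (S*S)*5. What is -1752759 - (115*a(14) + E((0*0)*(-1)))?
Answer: -1865459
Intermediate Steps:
a(S) = 5*S² (a(S) = S²*5 = 5*S²)
E(Y) = Y*(-1 + Y) (E(Y) = (-1 + Y)*Y = Y*(-1 + Y))
-1752759 - (115*a(14) + E((0*0)*(-1))) = -1752759 - (115*(5*14²) + ((0*0)*(-1))*(-1 + (0*0)*(-1))) = -1752759 - (115*(5*196) + (0*(-1))*(-1 + 0*(-1))) = -1752759 - (115*980 + 0*(-1 + 0)) = -1752759 - (112700 + 0*(-1)) = -1752759 - (112700 + 0) = -1752759 - 1*112700 = -1752759 - 112700 = -1865459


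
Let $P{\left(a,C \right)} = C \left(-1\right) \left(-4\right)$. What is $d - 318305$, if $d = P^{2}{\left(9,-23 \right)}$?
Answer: $-309841$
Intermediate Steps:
$P{\left(a,C \right)} = 4 C$ ($P{\left(a,C \right)} = - C \left(-4\right) = 4 C$)
$d = 8464$ ($d = \left(4 \left(-23\right)\right)^{2} = \left(-92\right)^{2} = 8464$)
$d - 318305 = 8464 - 318305 = -309841$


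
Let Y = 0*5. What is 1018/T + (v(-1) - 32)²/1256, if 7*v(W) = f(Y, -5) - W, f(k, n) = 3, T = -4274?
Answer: 9013113/16439941 ≈ 0.54824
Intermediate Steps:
Y = 0
v(W) = 3/7 - W/7 (v(W) = (3 - W)/7 = 3/7 - W/7)
1018/T + (v(-1) - 32)²/1256 = 1018/(-4274) + ((3/7 - ⅐*(-1)) - 32)²/1256 = 1018*(-1/4274) + ((3/7 + ⅐) - 32)²*(1/1256) = -509/2137 + (4/7 - 32)²*(1/1256) = -509/2137 + (-220/7)²*(1/1256) = -509/2137 + (48400/49)*(1/1256) = -509/2137 + 6050/7693 = 9013113/16439941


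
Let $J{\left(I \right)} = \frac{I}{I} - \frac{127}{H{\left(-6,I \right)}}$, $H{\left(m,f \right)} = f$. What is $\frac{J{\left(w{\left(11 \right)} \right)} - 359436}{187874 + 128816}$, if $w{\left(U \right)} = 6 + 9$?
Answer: $- \frac{2695826}{2375175} \approx -1.135$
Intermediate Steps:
$w{\left(U \right)} = 15$
$J{\left(I \right)} = 1 - \frac{127}{I}$ ($J{\left(I \right)} = \frac{I}{I} - \frac{127}{I} = 1 - \frac{127}{I}$)
$\frac{J{\left(w{\left(11 \right)} \right)} - 359436}{187874 + 128816} = \frac{\frac{-127 + 15}{15} - 359436}{187874 + 128816} = \frac{\frac{1}{15} \left(-112\right) - 359436}{316690} = \left(- \frac{112}{15} - 359436\right) \frac{1}{316690} = \left(- \frac{5391652}{15}\right) \frac{1}{316690} = - \frac{2695826}{2375175}$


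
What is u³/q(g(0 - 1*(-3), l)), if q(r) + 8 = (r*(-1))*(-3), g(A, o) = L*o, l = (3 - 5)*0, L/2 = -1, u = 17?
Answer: -4913/8 ≈ -614.13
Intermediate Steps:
L = -2 (L = 2*(-1) = -2)
l = 0 (l = -2*0 = 0)
g(A, o) = -2*o
q(r) = -8 + 3*r (q(r) = -8 + (r*(-1))*(-3) = -8 - r*(-3) = -8 + 3*r)
u³/q(g(0 - 1*(-3), l)) = 17³/(-8 + 3*(-2*0)) = 4913/(-8 + 3*0) = 4913/(-8 + 0) = 4913/(-8) = 4913*(-⅛) = -4913/8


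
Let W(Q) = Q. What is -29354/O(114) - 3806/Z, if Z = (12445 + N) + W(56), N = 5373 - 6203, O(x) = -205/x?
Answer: 3550412786/217505 ≈ 16323.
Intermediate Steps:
N = -830
Z = 11671 (Z = (12445 - 830) + 56 = 11615 + 56 = 11671)
-29354/O(114) - 3806/Z = -29354/((-205/114)) - 3806/11671 = -29354/((-205*1/114)) - 3806*1/11671 = -29354/(-205/114) - 346/1061 = -29354*(-114/205) - 346/1061 = 3346356/205 - 346/1061 = 3550412786/217505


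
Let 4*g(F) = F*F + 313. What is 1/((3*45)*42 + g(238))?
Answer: 4/79637 ≈ 5.0228e-5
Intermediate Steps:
g(F) = 313/4 + F**2/4 (g(F) = (F*F + 313)/4 = (F**2 + 313)/4 = (313 + F**2)/4 = 313/4 + F**2/4)
1/((3*45)*42 + g(238)) = 1/((3*45)*42 + (313/4 + (1/4)*238**2)) = 1/(135*42 + (313/4 + (1/4)*56644)) = 1/(5670 + (313/4 + 14161)) = 1/(5670 + 56957/4) = 1/(79637/4) = 4/79637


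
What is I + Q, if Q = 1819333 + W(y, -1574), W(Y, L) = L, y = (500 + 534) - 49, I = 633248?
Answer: 2451007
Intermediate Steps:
y = 985 (y = 1034 - 49 = 985)
Q = 1817759 (Q = 1819333 - 1574 = 1817759)
I + Q = 633248 + 1817759 = 2451007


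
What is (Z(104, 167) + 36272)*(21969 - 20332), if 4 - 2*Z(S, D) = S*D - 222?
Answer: 45346537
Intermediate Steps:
Z(S, D) = 113 - D*S/2 (Z(S, D) = 2 - (S*D - 222)/2 = 2 - (D*S - 222)/2 = 2 - (-222 + D*S)/2 = 2 + (111 - D*S/2) = 113 - D*S/2)
(Z(104, 167) + 36272)*(21969 - 20332) = ((113 - ½*167*104) + 36272)*(21969 - 20332) = ((113 - 8684) + 36272)*1637 = (-8571 + 36272)*1637 = 27701*1637 = 45346537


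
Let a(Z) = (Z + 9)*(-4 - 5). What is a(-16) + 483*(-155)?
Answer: -74802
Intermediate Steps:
a(Z) = -81 - 9*Z (a(Z) = (9 + Z)*(-9) = -81 - 9*Z)
a(-16) + 483*(-155) = (-81 - 9*(-16)) + 483*(-155) = (-81 + 144) - 74865 = 63 - 74865 = -74802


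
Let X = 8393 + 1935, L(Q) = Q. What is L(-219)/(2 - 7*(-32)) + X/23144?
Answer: -341801/653818 ≈ -0.52278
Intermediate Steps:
X = 10328
L(-219)/(2 - 7*(-32)) + X/23144 = -219/(2 - 7*(-32)) + 10328/23144 = -219/(2 + 224) + 10328*(1/23144) = -219/226 + 1291/2893 = -341801/653818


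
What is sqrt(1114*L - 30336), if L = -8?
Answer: 4*I*sqrt(2453) ≈ 198.11*I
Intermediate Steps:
sqrt(1114*L - 30336) = sqrt(1114*(-8) - 30336) = sqrt(-8912 - 30336) = sqrt(-39248) = 4*I*sqrt(2453)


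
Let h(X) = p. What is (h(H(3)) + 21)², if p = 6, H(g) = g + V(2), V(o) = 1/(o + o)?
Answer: 729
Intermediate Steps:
V(o) = 1/(2*o)
H(g) = ¼ + g (H(g) = g + (½)/2 = g + (½)*(½) = g + ¼ = ¼ + g)
h(X) = 6
(h(H(3)) + 21)² = (6 + 21)² = 27² = 729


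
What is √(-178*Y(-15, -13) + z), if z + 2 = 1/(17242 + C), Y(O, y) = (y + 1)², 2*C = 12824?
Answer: I*√14342523304290/23654 ≈ 160.11*I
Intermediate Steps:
C = 6412 (C = (½)*12824 = 6412)
Y(O, y) = (1 + y)²
z = -47307/23654 (z = -2 + 1/(17242 + 6412) = -2 + 1/23654 = -47307/23654 ≈ -2.0000)
√(-178*Y(-15, -13) + z) = √(-178*(1 - 13)² - 47307/23654) = √(-178*(-12)² - 47307/23654) = √(-178*144 - 47307/23654) = √(-25632 - 47307/23654) = √(-606346635/23654) = I*√14342523304290/23654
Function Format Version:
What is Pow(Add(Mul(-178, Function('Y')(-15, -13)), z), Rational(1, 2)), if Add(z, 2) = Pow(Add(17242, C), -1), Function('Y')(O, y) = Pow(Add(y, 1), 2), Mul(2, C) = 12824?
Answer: Mul(Rational(1, 23654), I, Pow(14342523304290, Rational(1, 2))) ≈ Mul(160.11, I)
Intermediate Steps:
C = 6412 (C = Mul(Rational(1, 2), 12824) = 6412)
Function('Y')(O, y) = Pow(Add(1, y), 2)
z = Rational(-47307, 23654) (z = Add(-2, Pow(Add(17242, 6412), -1)) = Add(-2, Pow(23654, -1)) = Add(-2, Rational(1, 23654)) = Rational(-47307, 23654) ≈ -2.0000)
Pow(Add(Mul(-178, Function('Y')(-15, -13)), z), Rational(1, 2)) = Pow(Add(Mul(-178, Pow(Add(1, -13), 2)), Rational(-47307, 23654)), Rational(1, 2)) = Pow(Add(Mul(-178, Pow(-12, 2)), Rational(-47307, 23654)), Rational(1, 2)) = Pow(Add(Mul(-178, 144), Rational(-47307, 23654)), Rational(1, 2)) = Pow(Add(-25632, Rational(-47307, 23654)), Rational(1, 2)) = Pow(Rational(-606346635, 23654), Rational(1, 2)) = Mul(Rational(1, 23654), I, Pow(14342523304290, Rational(1, 2)))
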